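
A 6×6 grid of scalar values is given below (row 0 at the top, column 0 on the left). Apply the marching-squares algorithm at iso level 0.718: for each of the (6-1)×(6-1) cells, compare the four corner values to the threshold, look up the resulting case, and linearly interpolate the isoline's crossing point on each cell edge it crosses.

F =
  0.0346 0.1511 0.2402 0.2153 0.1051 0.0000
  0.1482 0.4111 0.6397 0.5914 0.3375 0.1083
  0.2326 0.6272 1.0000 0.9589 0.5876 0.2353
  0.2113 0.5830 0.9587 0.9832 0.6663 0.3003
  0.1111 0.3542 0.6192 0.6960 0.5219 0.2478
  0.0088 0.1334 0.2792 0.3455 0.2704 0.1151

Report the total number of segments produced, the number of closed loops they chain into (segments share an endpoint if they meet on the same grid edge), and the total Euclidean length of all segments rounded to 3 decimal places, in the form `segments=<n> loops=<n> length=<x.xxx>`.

cell (1,1): code 0100 → (1.217,2.000)–(2.000,1.244)
cell (1,2): code 1100 → (1.344,3.000)–(1.217,2.000)
cell (1,3): code 1000 → (2.000,3.649)–(1.344,3.000)
cell (2,1): code 0110 → (2.000,1.244)–(3.000,1.359)
cell (2,3): code 1001 → (3.000,3.837)–(2.000,3.649)
cell (3,1): code 0010 → (3.000,1.359)–(3.709,2.000)
cell (3,2): code 0011 → (3.709,2.000)–(3.923,3.000)
cell (3,3): code 0001 → (3.923,3.000)–(3.000,3.837)
total: 8 segments, chained into 1 closed loop(s), length Σ = 8.267533

segments=8 loops=1 length=8.268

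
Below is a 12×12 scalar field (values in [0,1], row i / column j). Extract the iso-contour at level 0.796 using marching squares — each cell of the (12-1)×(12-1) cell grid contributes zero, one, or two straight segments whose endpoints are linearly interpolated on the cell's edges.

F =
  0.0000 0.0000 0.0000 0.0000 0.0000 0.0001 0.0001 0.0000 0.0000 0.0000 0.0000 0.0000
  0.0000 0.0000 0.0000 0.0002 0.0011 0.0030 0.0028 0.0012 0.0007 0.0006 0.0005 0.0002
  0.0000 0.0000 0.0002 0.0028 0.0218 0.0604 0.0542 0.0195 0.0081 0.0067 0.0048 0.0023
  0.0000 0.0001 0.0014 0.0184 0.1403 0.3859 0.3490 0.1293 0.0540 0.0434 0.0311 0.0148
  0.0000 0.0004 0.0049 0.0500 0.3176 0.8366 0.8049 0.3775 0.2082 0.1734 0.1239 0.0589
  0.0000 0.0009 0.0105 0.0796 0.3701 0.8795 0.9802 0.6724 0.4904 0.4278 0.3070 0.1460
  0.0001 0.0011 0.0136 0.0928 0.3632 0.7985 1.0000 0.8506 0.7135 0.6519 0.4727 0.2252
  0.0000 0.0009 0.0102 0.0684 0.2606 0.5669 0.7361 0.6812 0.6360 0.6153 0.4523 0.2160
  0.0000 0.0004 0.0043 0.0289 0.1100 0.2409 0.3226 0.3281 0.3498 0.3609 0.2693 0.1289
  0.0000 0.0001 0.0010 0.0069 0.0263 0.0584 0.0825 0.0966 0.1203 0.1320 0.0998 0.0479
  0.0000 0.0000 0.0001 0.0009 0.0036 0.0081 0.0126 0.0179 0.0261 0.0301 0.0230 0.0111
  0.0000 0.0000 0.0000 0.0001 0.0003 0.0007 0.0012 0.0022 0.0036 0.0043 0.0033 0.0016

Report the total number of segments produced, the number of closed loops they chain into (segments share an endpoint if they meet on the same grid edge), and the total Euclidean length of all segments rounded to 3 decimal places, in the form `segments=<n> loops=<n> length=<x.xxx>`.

segments=12 loops=1 length=8.504

cell (3,4): code 0100 → (3.910,5.000)–(4.000,4.922)
cell (3,5): code 1100 → (3.980,6.000)–(3.910,5.000)
cell (3,6): code 1000 → (4.000,6.021)–(3.980,6.000)
cell (4,4): code 0110 → (4.000,4.922)–(5.000,4.836)
cell (4,6): code 1001 → (5.000,6.598)–(4.000,6.021)
cell (5,4): code 0110 → (5.000,4.836)–(6.000,4.994)
cell (5,6): code 1101 → (5.694,7.000)–(5.000,6.598)
cell (5,7): code 1000 → (6.000,7.398)–(5.694,7.000)
cell (6,4): code 0010 → (6.000,4.994)–(6.011,5.000)
cell (6,5): code 0011 → (6.011,5.000)–(6.773,6.000)
cell (6,6): code 0011 → (6.773,6.000)–(6.322,7.000)
cell (6,7): code 0001 → (6.322,7.000)–(6.000,7.398)
total: 12 segments, chained into 1 closed loop(s), length Σ = 8.504015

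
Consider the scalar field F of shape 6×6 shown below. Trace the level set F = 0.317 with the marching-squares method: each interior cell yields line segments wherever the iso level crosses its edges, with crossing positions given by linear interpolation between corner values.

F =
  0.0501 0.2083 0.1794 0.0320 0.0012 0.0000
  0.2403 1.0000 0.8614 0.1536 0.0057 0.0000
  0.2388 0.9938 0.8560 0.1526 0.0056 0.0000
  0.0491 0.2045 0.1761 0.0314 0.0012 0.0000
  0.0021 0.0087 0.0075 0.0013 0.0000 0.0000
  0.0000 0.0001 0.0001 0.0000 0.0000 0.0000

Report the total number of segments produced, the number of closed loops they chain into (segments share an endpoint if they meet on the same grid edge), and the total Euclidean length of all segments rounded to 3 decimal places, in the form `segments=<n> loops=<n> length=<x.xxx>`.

segments=8 loops=1 length=8.702

cell (0,0): code 0100 → (0.137,1.000)–(1.000,0.101)
cell (0,1): code 1100 → (0.202,2.000)–(0.137,1.000)
cell (0,2): code 1000 → (1.000,2.769)–(0.202,2.000)
cell (1,0): code 0110 → (1.000,0.101)–(2.000,0.104)
cell (1,2): code 1001 → (2.000,2.766)–(1.000,2.769)
cell (2,0): code 0010 → (2.000,0.104)–(2.857,1.000)
cell (2,1): code 0011 → (2.857,1.000)–(2.793,2.000)
cell (2,2): code 0001 → (2.793,2.000)–(2.000,2.766)
total: 8 segments, chained into 1 closed loop(s), length Σ = 8.701739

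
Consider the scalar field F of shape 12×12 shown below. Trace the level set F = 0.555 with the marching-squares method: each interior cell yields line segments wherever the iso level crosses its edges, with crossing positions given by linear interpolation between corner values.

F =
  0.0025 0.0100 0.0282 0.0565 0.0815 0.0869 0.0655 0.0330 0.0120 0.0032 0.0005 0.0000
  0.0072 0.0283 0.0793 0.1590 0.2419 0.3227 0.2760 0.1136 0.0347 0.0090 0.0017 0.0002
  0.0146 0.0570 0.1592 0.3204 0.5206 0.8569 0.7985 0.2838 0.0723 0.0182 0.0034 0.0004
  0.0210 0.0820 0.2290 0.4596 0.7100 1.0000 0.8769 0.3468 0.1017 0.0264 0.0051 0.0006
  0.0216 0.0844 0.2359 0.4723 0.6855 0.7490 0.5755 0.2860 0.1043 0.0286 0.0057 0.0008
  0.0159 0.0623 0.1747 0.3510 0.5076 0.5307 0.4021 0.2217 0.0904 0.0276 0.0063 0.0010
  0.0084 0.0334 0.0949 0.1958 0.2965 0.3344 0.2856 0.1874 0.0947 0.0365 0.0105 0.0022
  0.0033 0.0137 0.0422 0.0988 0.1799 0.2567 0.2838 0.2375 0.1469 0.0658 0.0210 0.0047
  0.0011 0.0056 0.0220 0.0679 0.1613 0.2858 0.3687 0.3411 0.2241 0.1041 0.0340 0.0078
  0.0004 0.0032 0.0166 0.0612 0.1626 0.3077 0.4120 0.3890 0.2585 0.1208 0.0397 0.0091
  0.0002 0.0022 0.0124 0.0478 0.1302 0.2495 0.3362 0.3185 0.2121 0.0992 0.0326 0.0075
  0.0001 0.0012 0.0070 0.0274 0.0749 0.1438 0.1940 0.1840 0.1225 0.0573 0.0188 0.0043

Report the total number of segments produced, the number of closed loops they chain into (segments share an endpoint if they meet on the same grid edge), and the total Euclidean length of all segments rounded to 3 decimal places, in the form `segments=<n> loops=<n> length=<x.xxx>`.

cell (1,4): code 0100 → (1.435,5.000)–(2.000,4.102)
cell (1,5): code 1100 → (1.534,6.000)–(1.435,5.000)
cell (1,6): code 1000 → (2.000,6.473)–(1.534,6.000)
cell (2,3): code 0100 → (2.182,4.000)–(3.000,3.381)
cell (2,4): code 1110 → (2.000,4.102)–(2.182,4.000)
cell (2,6): code 1001 → (3.000,6.607)–(2.000,6.473)
cell (3,3): code 0110 → (3.000,3.381)–(4.000,3.388)
cell (3,6): code 1001 → (4.000,6.071)–(3.000,6.607)
cell (4,3): code 0010 → (4.000,3.388)–(4.734,4.000)
cell (4,4): code 0011 → (4.734,4.000)–(4.889,5.000)
cell (4,5): code 0011 → (4.889,5.000)–(4.118,6.000)
cell (4,6): code 0001 → (4.118,6.000)–(4.000,6.071)
total: 12 segments, chained into 1 closed loop(s), length Σ = 10.475650

segments=12 loops=1 length=10.476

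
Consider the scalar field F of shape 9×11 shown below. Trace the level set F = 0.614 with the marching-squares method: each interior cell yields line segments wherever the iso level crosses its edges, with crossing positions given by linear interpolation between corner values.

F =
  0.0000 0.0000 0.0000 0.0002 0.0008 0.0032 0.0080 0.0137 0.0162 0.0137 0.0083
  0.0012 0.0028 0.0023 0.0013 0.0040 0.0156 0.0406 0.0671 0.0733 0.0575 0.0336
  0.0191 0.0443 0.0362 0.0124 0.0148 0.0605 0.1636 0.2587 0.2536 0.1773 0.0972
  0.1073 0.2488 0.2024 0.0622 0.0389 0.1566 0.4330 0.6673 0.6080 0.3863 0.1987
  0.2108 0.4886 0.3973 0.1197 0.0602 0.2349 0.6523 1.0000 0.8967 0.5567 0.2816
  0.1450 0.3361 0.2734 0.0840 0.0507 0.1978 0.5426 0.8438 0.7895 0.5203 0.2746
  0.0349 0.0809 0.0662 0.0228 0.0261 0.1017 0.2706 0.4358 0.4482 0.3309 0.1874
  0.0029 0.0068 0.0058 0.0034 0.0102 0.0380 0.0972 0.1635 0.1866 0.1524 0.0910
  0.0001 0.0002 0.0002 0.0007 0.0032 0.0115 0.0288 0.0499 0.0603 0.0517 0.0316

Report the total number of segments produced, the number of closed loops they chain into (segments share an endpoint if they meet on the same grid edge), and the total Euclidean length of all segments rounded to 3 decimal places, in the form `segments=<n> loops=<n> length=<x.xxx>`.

segments=12 loops=1 length=8.736

cell (2,6): code 0100 → (2.870,7.000)–(3.000,6.773)
cell (2,7): code 1000 → (3.000,7.899)–(2.870,7.000)
cell (3,5): code 0100 → (3.825,6.000)–(4.000,5.908)
cell (3,6): code 1110 → (3.000,6.773)–(3.825,6.000)
cell (3,7): code 1101 → (3.021,8.000)–(3.000,7.899)
cell (3,8): code 1000 → (4.000,8.831)–(3.021,8.000)
cell (4,5): code 0010 → (4.000,5.908)–(4.349,6.000)
cell (4,6): code 0111 → (4.349,6.000)–(5.000,6.237)
cell (4,8): code 1001 → (5.000,8.652)–(4.000,8.831)
cell (5,6): code 0010 → (5.000,6.237)–(5.563,7.000)
cell (5,7): code 0011 → (5.563,7.000)–(5.514,8.000)
cell (5,8): code 0001 → (5.514,8.000)–(5.000,8.652)
total: 12 segments, chained into 1 closed loop(s), length Σ = 8.735647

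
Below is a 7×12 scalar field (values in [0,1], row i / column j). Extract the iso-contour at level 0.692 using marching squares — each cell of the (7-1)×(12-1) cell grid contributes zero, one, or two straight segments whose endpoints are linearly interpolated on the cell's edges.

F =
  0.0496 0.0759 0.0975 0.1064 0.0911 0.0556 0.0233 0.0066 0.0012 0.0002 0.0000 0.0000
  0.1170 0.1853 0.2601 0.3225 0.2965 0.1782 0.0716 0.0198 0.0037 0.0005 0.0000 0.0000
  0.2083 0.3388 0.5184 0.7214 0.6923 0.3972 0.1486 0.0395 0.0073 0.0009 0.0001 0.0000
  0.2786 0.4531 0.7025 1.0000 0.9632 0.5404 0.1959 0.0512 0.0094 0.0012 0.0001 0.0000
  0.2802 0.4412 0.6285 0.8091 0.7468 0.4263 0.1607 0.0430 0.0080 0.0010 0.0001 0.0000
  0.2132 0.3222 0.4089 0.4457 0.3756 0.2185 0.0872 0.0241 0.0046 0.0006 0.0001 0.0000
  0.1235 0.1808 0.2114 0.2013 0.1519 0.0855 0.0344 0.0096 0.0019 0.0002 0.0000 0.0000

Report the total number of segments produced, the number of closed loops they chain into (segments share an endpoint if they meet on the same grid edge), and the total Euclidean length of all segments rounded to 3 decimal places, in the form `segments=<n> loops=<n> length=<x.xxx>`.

segments=12 loops=1 length=7.843

cell (1,2): code 0100 → (1.926,3.000)–(2.000,2.855)
cell (1,3): code 1100 → (1.999,4.000)–(1.926,3.000)
cell (1,4): code 1000 → (2.000,4.001)–(1.999,4.000)
cell (2,1): code 0100 → (2.943,2.000)–(3.000,1.958)
cell (2,2): code 1110 → (2.000,2.855)–(2.943,2.000)
cell (2,4): code 1001 → (3.000,4.641)–(2.000,4.001)
cell (3,1): code 0010 → (3.000,1.958)–(3.142,2.000)
cell (3,2): code 0111 → (3.142,2.000)–(4.000,2.352)
cell (3,4): code 1001 → (4.000,4.171)–(3.000,4.641)
cell (4,2): code 0010 → (4.000,2.352)–(4.322,3.000)
cell (4,3): code 0011 → (4.322,3.000)–(4.148,4.000)
cell (4,4): code 0001 → (4.148,4.000)–(4.000,4.171)
total: 12 segments, chained into 1 closed loop(s), length Σ = 7.843371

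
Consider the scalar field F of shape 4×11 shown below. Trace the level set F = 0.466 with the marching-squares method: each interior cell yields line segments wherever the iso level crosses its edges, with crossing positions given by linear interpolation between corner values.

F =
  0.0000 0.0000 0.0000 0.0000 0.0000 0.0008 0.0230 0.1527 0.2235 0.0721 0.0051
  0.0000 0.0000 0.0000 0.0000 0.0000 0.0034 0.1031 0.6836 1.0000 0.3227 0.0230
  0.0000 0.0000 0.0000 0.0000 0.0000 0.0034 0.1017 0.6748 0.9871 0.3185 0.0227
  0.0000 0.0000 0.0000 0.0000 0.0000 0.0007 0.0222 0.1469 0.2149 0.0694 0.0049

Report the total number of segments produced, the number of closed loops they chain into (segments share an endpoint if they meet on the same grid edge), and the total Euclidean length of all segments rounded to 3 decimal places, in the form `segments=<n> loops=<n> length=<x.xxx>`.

cell (0,6): code 0100 → (0.590,7.000)–(1.000,6.625)
cell (0,7): code 1100 → (0.312,8.000)–(0.590,7.000)
cell (0,8): code 1000 → (1.000,8.788)–(0.312,8.000)
cell (1,6): code 0110 → (1.000,6.625)–(2.000,6.636)
cell (1,8): code 1001 → (2.000,8.779)–(1.000,8.788)
cell (2,6): code 0010 → (2.000,6.636)–(2.396,7.000)
cell (2,7): code 0011 → (2.396,7.000)–(2.675,8.000)
cell (2,8): code 0001 → (2.675,8.000)–(2.000,8.779)
total: 8 segments, chained into 1 closed loop(s), length Σ = 7.246580

segments=8 loops=1 length=7.247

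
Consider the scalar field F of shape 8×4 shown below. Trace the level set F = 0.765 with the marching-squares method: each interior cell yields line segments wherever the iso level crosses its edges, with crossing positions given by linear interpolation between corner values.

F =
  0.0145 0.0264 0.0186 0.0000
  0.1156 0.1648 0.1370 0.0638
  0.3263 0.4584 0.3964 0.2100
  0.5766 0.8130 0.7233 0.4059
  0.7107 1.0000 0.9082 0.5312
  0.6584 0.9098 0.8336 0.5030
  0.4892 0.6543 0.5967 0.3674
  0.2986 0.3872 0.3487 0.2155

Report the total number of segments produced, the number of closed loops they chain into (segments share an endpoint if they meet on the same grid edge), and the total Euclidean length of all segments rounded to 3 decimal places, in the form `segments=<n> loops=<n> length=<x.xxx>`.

cell (2,0): code 0100 → (2.865,1.000)–(3.000,0.797)
cell (2,1): code 1000 → (3.000,1.535)–(2.865,1.000)
cell (3,0): code 0110 → (3.000,0.797)–(4.000,0.188)
cell (3,1): code 1101 → (3.226,2.000)–(3.000,1.535)
cell (3,2): code 1000 → (4.000,2.380)–(3.226,2.000)
cell (4,0): code 0110 → (4.000,0.188)–(5.000,0.424)
cell (4,2): code 1001 → (5.000,2.208)–(4.000,2.380)
cell (5,0): code 0010 → (5.000,0.424)–(5.567,1.000)
cell (5,1): code 0011 → (5.567,1.000)–(5.290,2.000)
cell (5,2): code 0001 → (5.290,2.000)–(5.000,2.208)
total: 10 segments, chained into 1 closed loop(s), length Σ = 7.590561

segments=10 loops=1 length=7.591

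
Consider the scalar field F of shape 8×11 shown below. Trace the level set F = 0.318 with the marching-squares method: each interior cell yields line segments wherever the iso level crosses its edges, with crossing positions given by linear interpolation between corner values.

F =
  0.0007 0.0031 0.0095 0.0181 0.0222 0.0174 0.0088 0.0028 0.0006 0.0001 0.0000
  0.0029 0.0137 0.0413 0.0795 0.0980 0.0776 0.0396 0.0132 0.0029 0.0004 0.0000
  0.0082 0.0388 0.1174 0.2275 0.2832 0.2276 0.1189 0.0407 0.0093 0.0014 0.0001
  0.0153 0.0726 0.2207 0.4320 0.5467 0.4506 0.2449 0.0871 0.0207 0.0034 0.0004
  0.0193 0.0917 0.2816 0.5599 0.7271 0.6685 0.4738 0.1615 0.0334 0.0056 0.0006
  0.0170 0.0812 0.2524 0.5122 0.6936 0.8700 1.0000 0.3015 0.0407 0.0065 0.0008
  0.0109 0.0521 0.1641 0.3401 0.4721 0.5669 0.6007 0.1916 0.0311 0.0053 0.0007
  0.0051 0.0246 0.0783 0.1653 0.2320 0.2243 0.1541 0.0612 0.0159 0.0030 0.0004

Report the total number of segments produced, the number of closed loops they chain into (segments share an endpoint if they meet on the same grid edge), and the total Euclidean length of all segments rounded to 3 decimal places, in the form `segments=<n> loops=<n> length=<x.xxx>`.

cell (2,2): code 0100 → (2.443,3.000)–(3.000,2.460)
cell (2,3): code 1100 → (2.132,4.000)–(2.443,3.000)
cell (2,4): code 1100 → (2.405,5.000)–(2.132,4.000)
cell (2,5): code 1000 → (3.000,5.645)–(2.405,5.000)
cell (3,2): code 0110 → (3.000,2.460)–(4.000,2.131)
cell (3,5): code 1101 → (3.319,6.000)–(3.000,5.645)
cell (3,6): code 1000 → (4.000,6.499)–(3.319,6.000)
cell (4,2): code 0110 → (4.000,2.131)–(5.000,2.253)
cell (4,6): code 1001 → (5.000,6.976)–(4.000,6.499)
cell (5,2): code 0110 → (5.000,2.253)–(6.000,2.874)
cell (5,6): code 1001 → (6.000,6.691)–(5.000,6.976)
cell (6,2): code 0010 → (6.000,2.874)–(6.126,3.000)
cell (6,3): code 0011 → (6.126,3.000)–(6.642,4.000)
cell (6,4): code 0011 → (6.642,4.000)–(6.727,5.000)
cell (6,5): code 0011 → (6.727,5.000)–(6.633,6.000)
cell (6,6): code 0001 → (6.633,6.000)–(6.000,6.691)
total: 16 segments, chained into 1 closed loop(s), length Σ = 14.692499

segments=16 loops=1 length=14.692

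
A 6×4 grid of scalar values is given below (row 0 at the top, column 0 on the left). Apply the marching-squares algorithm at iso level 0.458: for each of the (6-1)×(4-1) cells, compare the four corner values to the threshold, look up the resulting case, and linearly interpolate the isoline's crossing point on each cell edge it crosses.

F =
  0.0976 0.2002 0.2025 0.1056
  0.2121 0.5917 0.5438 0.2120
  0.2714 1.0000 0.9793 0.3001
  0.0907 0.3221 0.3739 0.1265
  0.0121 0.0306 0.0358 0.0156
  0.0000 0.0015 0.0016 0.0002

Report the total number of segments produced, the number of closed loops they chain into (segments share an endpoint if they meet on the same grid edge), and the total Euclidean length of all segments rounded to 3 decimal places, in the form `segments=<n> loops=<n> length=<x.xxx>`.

segments=8 loops=1 length=7.299

cell (0,0): code 0100 → (0.658,1.000)–(1.000,0.648)
cell (0,1): code 1100 → (0.749,2.000)–(0.658,1.000)
cell (0,2): code 1000 → (1.000,2.259)–(0.749,2.000)
cell (1,0): code 0110 → (1.000,0.648)–(2.000,0.256)
cell (1,2): code 1001 → (2.000,2.768)–(1.000,2.259)
cell (2,0): code 0010 → (2.000,0.256)–(2.800,1.000)
cell (2,1): code 0011 → (2.800,1.000)–(2.861,2.000)
cell (2,2): code 0001 → (2.861,2.000)–(2.000,2.768)
total: 8 segments, chained into 1 closed loop(s), length Σ = 7.298779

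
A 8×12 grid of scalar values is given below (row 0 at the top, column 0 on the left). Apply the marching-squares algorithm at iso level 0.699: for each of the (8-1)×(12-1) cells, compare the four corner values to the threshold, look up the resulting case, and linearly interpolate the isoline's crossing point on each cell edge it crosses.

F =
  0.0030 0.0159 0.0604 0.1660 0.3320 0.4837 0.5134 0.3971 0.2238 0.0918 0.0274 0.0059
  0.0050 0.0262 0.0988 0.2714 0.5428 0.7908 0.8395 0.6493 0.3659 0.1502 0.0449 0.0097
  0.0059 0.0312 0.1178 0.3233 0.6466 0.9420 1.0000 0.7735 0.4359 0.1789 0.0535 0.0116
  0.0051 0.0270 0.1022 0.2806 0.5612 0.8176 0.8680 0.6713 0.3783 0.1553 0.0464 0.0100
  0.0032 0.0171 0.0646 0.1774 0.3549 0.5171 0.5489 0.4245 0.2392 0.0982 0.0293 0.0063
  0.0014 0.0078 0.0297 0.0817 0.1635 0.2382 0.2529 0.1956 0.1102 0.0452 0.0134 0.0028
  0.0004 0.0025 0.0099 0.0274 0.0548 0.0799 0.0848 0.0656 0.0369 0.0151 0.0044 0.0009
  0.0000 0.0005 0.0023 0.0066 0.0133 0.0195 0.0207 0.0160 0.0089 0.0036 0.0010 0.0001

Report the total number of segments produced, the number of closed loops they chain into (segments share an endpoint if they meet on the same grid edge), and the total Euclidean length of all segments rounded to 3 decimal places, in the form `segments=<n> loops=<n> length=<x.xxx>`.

segments=12 loops=1 length=9.311

cell (0,4): code 0100 → (0.701,5.000)–(1.000,4.630)
cell (0,5): code 1100 → (0.569,6.000)–(0.701,5.000)
cell (0,6): code 1000 → (1.000,6.739)–(0.569,6.000)
cell (1,4): code 0110 → (1.000,4.630)–(2.000,4.177)
cell (1,6): code 1101 → (1.400,7.000)–(1.000,6.739)
cell (1,7): code 1000 → (2.000,7.221)–(1.400,7.000)
cell (2,4): code 0110 → (2.000,4.177)–(3.000,4.537)
cell (2,6): code 1011 → (3.000,6.859)–(2.729,7.000)
cell (2,7): code 0001 → (2.729,7.000)–(2.000,7.221)
cell (3,4): code 0010 → (3.000,4.537)–(3.395,5.000)
cell (3,5): code 0011 → (3.395,5.000)–(3.530,6.000)
cell (3,6): code 0001 → (3.530,6.000)–(3.000,6.859)
total: 12 segments, chained into 1 closed loop(s), length Σ = 9.310603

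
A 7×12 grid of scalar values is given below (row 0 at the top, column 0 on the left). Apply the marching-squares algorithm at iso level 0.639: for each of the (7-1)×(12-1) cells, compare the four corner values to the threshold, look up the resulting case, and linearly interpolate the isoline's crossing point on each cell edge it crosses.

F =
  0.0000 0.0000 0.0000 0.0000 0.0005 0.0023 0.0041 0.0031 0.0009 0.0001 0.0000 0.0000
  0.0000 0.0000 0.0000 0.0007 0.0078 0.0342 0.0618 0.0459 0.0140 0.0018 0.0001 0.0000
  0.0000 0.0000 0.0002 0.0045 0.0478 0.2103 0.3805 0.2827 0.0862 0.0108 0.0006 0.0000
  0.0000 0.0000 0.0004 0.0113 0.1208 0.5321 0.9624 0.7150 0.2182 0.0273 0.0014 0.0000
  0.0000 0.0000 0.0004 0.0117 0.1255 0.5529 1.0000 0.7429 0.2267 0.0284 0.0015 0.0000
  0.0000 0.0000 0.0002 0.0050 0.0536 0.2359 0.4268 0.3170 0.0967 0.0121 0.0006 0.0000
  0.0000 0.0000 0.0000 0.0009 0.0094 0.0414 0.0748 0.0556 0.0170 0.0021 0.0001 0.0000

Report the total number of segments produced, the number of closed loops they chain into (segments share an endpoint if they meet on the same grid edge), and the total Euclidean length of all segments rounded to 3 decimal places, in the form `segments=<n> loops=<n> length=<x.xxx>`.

segments=8 loops=1 length=6.652

cell (2,5): code 0100 → (2.444,6.000)–(3.000,5.248)
cell (2,6): code 1100 → (2.824,7.000)–(2.444,6.000)
cell (2,7): code 1000 → (3.000,7.153)–(2.824,7.000)
cell (3,5): code 0110 → (3.000,5.248)–(4.000,5.193)
cell (3,7): code 1001 → (4.000,7.201)–(3.000,7.153)
cell (4,5): code 0010 → (4.000,5.193)–(4.630,6.000)
cell (4,6): code 0011 → (4.630,6.000)–(4.244,7.000)
cell (4,7): code 0001 → (4.244,7.000)–(4.000,7.201)
total: 8 segments, chained into 1 closed loop(s), length Σ = 6.652386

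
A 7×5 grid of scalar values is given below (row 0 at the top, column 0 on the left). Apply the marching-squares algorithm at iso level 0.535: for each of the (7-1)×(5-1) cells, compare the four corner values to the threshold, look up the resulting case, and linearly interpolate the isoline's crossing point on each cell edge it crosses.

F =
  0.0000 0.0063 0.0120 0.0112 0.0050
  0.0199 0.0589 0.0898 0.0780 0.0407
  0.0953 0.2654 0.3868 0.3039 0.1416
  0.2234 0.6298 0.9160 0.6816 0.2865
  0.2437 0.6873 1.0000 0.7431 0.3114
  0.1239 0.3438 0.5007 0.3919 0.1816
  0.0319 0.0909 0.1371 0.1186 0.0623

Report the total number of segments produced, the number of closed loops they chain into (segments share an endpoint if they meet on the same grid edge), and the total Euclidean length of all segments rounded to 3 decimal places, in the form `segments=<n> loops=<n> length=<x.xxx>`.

cell (2,0): code 0100 → (2.740,1.000)–(3.000,0.767)
cell (2,1): code 1100 → (2.280,2.000)–(2.740,1.000)
cell (2,2): code 1100 → (2.612,3.000)–(2.280,2.000)
cell (2,3): code 1000 → (3.000,3.371)–(2.612,3.000)
cell (3,0): code 0110 → (3.000,0.767)–(4.000,0.657)
cell (3,3): code 1001 → (4.000,3.482)–(3.000,3.371)
cell (4,0): code 0010 → (4.000,0.657)–(4.443,1.000)
cell (4,1): code 0011 → (4.443,1.000)–(4.931,2.000)
cell (4,2): code 0011 → (4.931,2.000)–(4.593,3.000)
cell (4,3): code 0001 → (4.593,3.000)–(4.000,3.482)
total: 10 segments, chained into 1 closed loop(s), length Σ = 8.545946

segments=10 loops=1 length=8.546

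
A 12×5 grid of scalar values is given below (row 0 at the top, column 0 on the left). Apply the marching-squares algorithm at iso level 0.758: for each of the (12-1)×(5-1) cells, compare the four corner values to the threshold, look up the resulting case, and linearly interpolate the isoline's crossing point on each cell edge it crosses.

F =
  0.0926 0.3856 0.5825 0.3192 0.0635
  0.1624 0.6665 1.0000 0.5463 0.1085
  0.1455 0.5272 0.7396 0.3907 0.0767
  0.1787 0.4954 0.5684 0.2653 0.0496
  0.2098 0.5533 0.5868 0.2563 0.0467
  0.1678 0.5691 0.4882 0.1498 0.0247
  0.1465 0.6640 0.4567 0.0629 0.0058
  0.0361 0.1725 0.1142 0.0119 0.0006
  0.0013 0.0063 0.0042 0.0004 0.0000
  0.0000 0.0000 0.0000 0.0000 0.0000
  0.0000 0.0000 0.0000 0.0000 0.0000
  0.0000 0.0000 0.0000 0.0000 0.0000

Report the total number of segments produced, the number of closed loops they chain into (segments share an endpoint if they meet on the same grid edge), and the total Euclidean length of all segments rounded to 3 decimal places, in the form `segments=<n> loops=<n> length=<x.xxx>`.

cell (0,1): code 0100 → (0.420,2.000)–(1.000,1.274)
cell (0,2): code 1000 → (1.000,2.533)–(0.420,2.000)
cell (1,1): code 0010 → (1.000,1.274)–(1.929,2.000)
cell (1,2): code 0001 → (1.929,2.000)–(1.000,2.533)
total: 4 segments, chained into 1 closed loop(s), length Σ = 3.967046

segments=4 loops=1 length=3.967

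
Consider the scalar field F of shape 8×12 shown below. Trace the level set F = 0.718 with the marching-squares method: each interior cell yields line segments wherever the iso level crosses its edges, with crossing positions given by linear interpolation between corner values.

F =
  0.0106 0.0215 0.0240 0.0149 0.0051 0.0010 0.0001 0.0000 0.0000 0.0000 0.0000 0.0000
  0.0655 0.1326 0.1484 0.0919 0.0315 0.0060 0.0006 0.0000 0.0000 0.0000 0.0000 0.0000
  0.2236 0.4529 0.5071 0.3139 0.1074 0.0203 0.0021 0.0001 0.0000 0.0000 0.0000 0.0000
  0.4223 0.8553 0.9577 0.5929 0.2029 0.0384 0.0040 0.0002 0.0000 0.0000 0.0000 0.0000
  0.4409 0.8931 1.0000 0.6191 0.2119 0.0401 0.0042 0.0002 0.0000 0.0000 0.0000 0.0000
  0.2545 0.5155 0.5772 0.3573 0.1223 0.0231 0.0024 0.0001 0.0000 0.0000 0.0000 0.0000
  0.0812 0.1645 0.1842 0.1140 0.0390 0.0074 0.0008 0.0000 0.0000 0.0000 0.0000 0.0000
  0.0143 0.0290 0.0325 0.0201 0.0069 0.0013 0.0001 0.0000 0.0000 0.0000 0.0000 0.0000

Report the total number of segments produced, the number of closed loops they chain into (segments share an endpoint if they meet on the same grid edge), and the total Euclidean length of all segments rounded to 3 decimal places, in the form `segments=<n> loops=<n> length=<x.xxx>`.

cell (2,0): code 0100 → (2.659,1.000)–(3.000,0.683)
cell (2,1): code 1100 → (2.468,2.000)–(2.659,1.000)
cell (2,2): code 1000 → (3.000,2.657)–(2.468,2.000)
cell (3,0): code 0110 → (3.000,0.683)–(4.000,0.613)
cell (3,2): code 1001 → (4.000,2.740)–(3.000,2.657)
cell (4,0): code 0010 → (4.000,0.613)–(4.464,1.000)
cell (4,1): code 0011 → (4.464,1.000)–(4.667,2.000)
cell (4,2): code 0001 → (4.667,2.000)–(4.000,2.740)
total: 8 segments, chained into 1 closed loop(s), length Σ = 6.956222

segments=8 loops=1 length=6.956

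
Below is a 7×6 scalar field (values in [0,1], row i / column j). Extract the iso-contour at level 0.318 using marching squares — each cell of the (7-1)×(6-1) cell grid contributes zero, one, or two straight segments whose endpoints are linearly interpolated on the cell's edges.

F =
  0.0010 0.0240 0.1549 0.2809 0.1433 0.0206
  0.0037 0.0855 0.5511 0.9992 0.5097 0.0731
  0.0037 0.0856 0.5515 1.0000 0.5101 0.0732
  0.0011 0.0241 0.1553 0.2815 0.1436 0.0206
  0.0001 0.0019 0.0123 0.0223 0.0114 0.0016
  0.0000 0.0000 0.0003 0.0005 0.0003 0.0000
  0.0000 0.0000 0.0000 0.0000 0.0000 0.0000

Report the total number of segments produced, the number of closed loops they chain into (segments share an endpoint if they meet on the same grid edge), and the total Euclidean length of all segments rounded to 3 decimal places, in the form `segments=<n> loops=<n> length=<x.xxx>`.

segments=10 loops=1 length=9.212

cell (0,1): code 0100 → (0.412,2.000)–(1.000,1.499)
cell (0,2): code 1100 → (0.052,3.000)–(0.412,2.000)
cell (0,3): code 1100 → (0.477,4.000)–(0.052,3.000)
cell (0,4): code 1000 → (1.000,4.439)–(0.477,4.000)
cell (1,1): code 0110 → (1.000,1.499)–(2.000,1.499)
cell (1,4): code 1001 → (2.000,4.440)–(1.000,4.439)
cell (2,1): code 0010 → (2.000,1.499)–(2.589,2.000)
cell (2,2): code 0011 → (2.589,2.000)–(2.949,3.000)
cell (2,3): code 0011 → (2.949,3.000)–(2.524,4.000)
cell (2,4): code 0001 → (2.524,4.000)–(2.000,4.440)
total: 10 segments, chained into 1 closed loop(s), length Σ = 9.212147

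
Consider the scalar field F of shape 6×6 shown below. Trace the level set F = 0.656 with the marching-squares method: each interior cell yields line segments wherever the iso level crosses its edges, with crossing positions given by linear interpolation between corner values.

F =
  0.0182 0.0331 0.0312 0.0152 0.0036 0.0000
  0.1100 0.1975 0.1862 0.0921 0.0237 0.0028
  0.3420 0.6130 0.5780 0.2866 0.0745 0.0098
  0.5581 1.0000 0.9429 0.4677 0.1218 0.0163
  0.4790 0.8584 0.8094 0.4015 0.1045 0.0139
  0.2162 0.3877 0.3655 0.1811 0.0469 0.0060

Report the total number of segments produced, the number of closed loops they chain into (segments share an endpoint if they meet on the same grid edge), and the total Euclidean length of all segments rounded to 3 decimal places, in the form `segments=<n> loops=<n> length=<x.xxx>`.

cell (2,0): code 0100 → (2.111,1.000)–(3.000,0.222)
cell (2,1): code 1100 → (2.214,2.000)–(2.111,1.000)
cell (2,2): code 1000 → (3.000,2.604)–(2.214,2.000)
cell (3,0): code 0110 → (3.000,0.222)–(4.000,0.467)
cell (3,2): code 1001 → (4.000,2.376)–(3.000,2.604)
cell (4,0): code 0010 → (4.000,0.467)–(4.430,1.000)
cell (4,1): code 0011 → (4.430,1.000)–(4.346,2.000)
cell (4,2): code 0001 → (4.346,2.000)–(4.000,2.376)
total: 8 segments, chained into 1 closed loop(s), length Σ = 7.432784

segments=8 loops=1 length=7.433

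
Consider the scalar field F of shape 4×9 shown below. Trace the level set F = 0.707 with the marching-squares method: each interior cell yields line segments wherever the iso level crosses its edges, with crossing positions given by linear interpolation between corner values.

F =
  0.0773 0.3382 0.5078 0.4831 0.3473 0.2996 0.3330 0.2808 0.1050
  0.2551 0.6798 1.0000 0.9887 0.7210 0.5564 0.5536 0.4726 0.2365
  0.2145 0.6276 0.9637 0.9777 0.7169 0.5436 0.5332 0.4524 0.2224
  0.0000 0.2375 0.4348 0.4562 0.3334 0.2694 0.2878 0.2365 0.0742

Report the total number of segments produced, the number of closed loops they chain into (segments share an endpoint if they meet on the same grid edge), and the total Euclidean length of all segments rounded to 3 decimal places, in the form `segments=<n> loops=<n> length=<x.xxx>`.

segments=10 loops=1 length=8.407

cell (0,1): code 0100 → (0.405,2.000)–(1.000,1.085)
cell (0,2): code 1100 → (0.443,3.000)–(0.405,2.000)
cell (0,3): code 1100 → (0.963,4.000)–(0.443,3.000)
cell (0,4): code 1000 → (1.000,4.085)–(0.963,4.000)
cell (1,1): code 0110 → (1.000,1.085)–(2.000,1.236)
cell (1,4): code 1001 → (2.000,4.057)–(1.000,4.085)
cell (2,1): code 0010 → (2.000,1.236)–(2.485,2.000)
cell (2,2): code 0011 → (2.485,2.000)–(2.519,3.000)
cell (2,3): code 0011 → (2.519,3.000)–(2.026,4.000)
cell (2,4): code 0001 → (2.026,4.000)–(2.000,4.057)
total: 10 segments, chained into 1 closed loop(s), length Σ = 8.407283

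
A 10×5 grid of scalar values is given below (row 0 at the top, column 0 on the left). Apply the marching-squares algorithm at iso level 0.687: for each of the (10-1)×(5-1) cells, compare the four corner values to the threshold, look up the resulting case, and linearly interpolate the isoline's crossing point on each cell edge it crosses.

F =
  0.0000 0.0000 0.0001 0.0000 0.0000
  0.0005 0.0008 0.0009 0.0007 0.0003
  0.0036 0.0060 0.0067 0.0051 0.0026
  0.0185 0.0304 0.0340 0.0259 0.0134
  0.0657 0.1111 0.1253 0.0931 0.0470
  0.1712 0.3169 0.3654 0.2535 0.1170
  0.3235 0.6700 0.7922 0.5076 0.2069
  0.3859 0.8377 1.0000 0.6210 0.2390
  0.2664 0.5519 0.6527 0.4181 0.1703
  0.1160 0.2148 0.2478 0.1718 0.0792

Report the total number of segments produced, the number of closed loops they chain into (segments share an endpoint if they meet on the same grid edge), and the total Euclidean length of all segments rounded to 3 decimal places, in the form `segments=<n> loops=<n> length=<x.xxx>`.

cell (5,1): code 0100 → (5.754,2.000)–(6.000,1.139)
cell (5,2): code 1000 → (6.000,2.370)–(5.754,2.000)
cell (6,0): code 0100 → (6.101,1.000)–(7.000,0.666)
cell (6,1): code 1110 → (6.000,1.139)–(6.101,1.000)
cell (6,2): code 1001 → (7.000,2.826)–(6.000,2.370)
cell (7,0): code 0010 → (7.000,0.666)–(7.527,1.000)
cell (7,1): code 0011 → (7.527,1.000)–(7.901,2.000)
cell (7,2): code 0001 → (7.901,2.000)–(7.000,2.826)
total: 8 segments, chained into 1 closed loop(s), length Σ = 6.483551

segments=8 loops=1 length=6.484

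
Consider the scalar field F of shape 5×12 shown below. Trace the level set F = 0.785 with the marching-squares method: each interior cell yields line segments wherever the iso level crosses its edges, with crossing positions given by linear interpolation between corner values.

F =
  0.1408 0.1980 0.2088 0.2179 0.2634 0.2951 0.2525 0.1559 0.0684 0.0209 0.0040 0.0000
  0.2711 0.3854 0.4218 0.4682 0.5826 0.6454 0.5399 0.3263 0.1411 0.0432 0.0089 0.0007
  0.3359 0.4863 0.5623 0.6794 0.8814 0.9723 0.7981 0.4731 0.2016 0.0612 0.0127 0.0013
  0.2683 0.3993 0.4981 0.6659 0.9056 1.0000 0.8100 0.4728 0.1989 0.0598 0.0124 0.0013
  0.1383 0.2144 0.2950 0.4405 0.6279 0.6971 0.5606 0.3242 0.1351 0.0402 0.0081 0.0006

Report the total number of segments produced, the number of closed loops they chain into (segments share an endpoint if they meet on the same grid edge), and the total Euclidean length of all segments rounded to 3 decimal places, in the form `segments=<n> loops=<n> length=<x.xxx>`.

segments=10 loops=1 length=7.798

cell (1,3): code 0100 → (1.677,4.000)–(2.000,3.523)
cell (1,4): code 1100 → (1.427,5.000)–(1.677,4.000)
cell (1,5): code 1100 → (1.949,6.000)–(1.427,5.000)
cell (1,6): code 1000 → (2.000,6.040)–(1.949,6.000)
cell (2,3): code 0110 → (2.000,3.523)–(3.000,3.497)
cell (2,6): code 1001 → (3.000,6.074)–(2.000,6.040)
cell (3,3): code 0010 → (3.000,3.497)–(3.434,4.000)
cell (3,4): code 0011 → (3.434,4.000)–(3.710,5.000)
cell (3,5): code 0011 → (3.710,5.000)–(3.100,6.000)
cell (3,6): code 0001 → (3.100,6.000)–(3.000,6.074)
total: 10 segments, chained into 1 closed loop(s), length Σ = 7.798476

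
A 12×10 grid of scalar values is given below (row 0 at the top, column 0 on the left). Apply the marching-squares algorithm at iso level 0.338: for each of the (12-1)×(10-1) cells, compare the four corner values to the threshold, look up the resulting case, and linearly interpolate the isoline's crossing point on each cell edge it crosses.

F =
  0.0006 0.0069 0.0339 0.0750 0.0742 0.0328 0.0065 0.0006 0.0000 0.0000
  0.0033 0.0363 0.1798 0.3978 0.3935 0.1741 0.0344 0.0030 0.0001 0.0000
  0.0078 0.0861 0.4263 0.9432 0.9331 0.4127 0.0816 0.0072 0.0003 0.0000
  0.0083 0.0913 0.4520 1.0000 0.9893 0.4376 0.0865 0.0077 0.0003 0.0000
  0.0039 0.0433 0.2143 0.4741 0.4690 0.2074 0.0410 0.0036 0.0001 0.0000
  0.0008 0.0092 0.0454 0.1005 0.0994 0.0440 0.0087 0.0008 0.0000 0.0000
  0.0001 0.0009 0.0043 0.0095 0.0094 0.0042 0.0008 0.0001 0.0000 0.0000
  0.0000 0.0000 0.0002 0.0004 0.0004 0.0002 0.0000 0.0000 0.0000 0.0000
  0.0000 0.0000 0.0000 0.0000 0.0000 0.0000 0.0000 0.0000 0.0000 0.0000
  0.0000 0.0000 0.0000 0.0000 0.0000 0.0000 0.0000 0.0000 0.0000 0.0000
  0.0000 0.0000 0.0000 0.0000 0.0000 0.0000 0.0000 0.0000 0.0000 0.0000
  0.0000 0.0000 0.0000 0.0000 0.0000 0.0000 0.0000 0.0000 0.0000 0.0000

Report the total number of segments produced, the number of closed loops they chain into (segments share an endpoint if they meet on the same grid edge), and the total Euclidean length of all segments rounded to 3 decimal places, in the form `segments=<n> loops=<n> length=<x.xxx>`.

cell (0,2): code 0100 → (0.815,3.000)–(1.000,2.726)
cell (0,3): code 1100 → (0.826,4.000)–(0.815,3.000)
cell (0,4): code 1000 → (1.000,4.253)–(0.826,4.000)
cell (1,1): code 0100 → (1.642,2.000)–(2.000,1.740)
cell (1,2): code 1110 → (1.000,2.726)–(1.642,2.000)
cell (1,4): code 1101 → (1.687,5.000)–(1.000,4.253)
cell (1,5): code 1000 → (2.000,5.226)–(1.687,5.000)
cell (2,1): code 0110 → (2.000,1.740)–(3.000,1.684)
cell (2,5): code 1001 → (3.000,5.284)–(2.000,5.226)
cell (3,1): code 0010 → (3.000,1.684)–(3.480,2.000)
cell (3,2): code 0111 → (3.480,2.000)–(4.000,2.476)
cell (3,4): code 1011 → (4.000,4.501)–(3.433,5.000)
cell (3,5): code 0001 → (3.433,5.000)–(3.000,5.284)
cell (4,2): code 0010 → (4.000,2.476)–(4.364,3.000)
cell (4,3): code 0011 → (4.364,3.000)–(4.354,4.000)
cell (4,4): code 0001 → (4.354,4.000)–(4.000,4.501)
total: 16 segments, chained into 1 closed loop(s), length Σ = 11.257606

segments=16 loops=1 length=11.258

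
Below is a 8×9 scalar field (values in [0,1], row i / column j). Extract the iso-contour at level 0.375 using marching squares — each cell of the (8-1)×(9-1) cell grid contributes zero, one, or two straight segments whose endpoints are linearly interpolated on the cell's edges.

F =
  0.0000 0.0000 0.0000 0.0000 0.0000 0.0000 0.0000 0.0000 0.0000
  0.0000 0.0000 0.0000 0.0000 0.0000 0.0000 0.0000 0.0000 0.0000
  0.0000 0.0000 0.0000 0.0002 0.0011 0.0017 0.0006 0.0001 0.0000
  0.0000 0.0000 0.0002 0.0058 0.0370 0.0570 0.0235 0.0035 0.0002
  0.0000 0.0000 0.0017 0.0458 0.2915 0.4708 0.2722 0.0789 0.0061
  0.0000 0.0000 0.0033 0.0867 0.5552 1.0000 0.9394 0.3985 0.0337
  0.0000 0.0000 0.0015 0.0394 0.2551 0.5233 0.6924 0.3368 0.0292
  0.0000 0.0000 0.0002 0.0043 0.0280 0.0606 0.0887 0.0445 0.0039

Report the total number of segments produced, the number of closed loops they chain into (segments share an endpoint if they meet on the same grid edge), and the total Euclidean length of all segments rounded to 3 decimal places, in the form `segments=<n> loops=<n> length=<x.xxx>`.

segments=14 loops=1 length=9.389

cell (3,4): code 0100 → (3.768,5.000)–(4.000,4.466)
cell (3,5): code 1000 → (4.000,5.482)–(3.768,5.000)
cell (4,3): code 0100 → (4.317,4.000)–(5.000,3.615)
cell (4,4): code 1110 → (4.000,4.466)–(4.317,4.000)
cell (4,5): code 1101 → (4.154,6.000)–(4.000,5.482)
cell (4,6): code 1100 → (4.926,7.000)–(4.154,6.000)
cell (4,7): code 1000 → (5.000,7.064)–(4.926,7.000)
cell (5,3): code 0010 → (5.000,3.615)–(5.600,4.000)
cell (5,4): code 0111 → (5.600,4.000)–(6.000,4.447)
cell (5,6): code 1011 → (6.000,6.893)–(5.381,7.000)
cell (5,7): code 0001 → (5.381,7.000)–(5.000,7.064)
cell (6,4): code 0010 → (6.000,4.447)–(6.321,5.000)
cell (6,5): code 0011 → (6.321,5.000)–(6.526,6.000)
cell (6,6): code 0001 → (6.526,6.000)–(6.000,6.893)
total: 14 segments, chained into 1 closed loop(s), length Σ = 9.389265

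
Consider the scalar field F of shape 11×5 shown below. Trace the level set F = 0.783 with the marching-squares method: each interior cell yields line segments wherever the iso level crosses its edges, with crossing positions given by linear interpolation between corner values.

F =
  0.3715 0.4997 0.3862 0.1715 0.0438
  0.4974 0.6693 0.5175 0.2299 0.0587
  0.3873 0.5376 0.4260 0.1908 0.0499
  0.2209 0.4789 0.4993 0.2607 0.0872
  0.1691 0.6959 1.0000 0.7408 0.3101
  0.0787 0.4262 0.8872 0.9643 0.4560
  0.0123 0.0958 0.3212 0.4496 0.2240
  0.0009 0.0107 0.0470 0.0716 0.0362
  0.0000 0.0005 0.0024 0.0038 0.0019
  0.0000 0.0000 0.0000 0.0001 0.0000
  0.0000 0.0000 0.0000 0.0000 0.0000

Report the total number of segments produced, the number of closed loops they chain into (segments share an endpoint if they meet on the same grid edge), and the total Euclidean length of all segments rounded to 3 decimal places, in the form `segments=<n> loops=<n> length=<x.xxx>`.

segments=8 loops=1 length=5.832

cell (3,1): code 0100 → (3.567,2.000)–(4.000,1.286)
cell (3,2): code 1000 → (4.000,2.837)–(3.567,2.000)
cell (4,1): code 0110 → (4.000,1.286)–(5.000,1.774)
cell (4,2): code 1101 → (4.189,3.000)–(4.000,2.837)
cell (4,3): code 1000 → (5.000,3.357)–(4.189,3.000)
cell (5,1): code 0010 → (5.000,1.774)–(5.184,2.000)
cell (5,2): code 0011 → (5.184,2.000)–(5.352,3.000)
cell (5,3): code 0001 → (5.352,3.000)–(5.000,3.357)
total: 8 segments, chained into 1 closed loop(s), length Σ = 5.832425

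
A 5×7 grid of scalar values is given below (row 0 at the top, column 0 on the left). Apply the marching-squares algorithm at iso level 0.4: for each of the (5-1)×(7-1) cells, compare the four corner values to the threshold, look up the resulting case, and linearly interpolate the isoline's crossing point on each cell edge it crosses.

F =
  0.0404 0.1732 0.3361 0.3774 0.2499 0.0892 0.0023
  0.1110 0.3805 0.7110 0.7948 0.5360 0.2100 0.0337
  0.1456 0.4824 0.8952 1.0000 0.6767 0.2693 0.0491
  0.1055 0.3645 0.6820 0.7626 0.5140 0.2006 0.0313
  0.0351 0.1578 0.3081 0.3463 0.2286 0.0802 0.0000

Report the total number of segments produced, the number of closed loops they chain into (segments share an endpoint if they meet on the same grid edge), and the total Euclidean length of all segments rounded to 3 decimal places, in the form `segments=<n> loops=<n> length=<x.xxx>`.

cell (0,1): code 0100 → (0.170,2.000)–(1.000,1.059)
cell (0,2): code 1100 → (0.054,3.000)–(0.170,2.000)
cell (0,3): code 1100 → (0.525,4.000)–(0.054,3.000)
cell (0,4): code 1000 → (1.000,4.417)–(0.525,4.000)
cell (1,0): code 0100 → (1.191,1.000)–(2.000,0.755)
cell (1,1): code 1110 → (1.000,1.059)–(1.191,1.000)
cell (1,4): code 1001 → (2.000,4.679)–(1.000,4.417)
cell (2,0): code 0010 → (2.000,0.755)–(2.699,1.000)
cell (2,1): code 0111 → (2.699,1.000)–(3.000,1.112)
cell (2,4): code 1001 → (3.000,4.364)–(2.000,4.679)
cell (3,1): code 0010 → (3.000,1.112)–(3.754,2.000)
cell (3,2): code 0011 → (3.754,2.000)–(3.871,3.000)
cell (3,3): code 0011 → (3.871,3.000)–(3.399,4.000)
cell (3,4): code 0001 → (3.399,4.000)–(3.000,4.364)
total: 14 segments, chained into 1 closed loop(s), length Σ = 12.005755

segments=14 loops=1 length=12.006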